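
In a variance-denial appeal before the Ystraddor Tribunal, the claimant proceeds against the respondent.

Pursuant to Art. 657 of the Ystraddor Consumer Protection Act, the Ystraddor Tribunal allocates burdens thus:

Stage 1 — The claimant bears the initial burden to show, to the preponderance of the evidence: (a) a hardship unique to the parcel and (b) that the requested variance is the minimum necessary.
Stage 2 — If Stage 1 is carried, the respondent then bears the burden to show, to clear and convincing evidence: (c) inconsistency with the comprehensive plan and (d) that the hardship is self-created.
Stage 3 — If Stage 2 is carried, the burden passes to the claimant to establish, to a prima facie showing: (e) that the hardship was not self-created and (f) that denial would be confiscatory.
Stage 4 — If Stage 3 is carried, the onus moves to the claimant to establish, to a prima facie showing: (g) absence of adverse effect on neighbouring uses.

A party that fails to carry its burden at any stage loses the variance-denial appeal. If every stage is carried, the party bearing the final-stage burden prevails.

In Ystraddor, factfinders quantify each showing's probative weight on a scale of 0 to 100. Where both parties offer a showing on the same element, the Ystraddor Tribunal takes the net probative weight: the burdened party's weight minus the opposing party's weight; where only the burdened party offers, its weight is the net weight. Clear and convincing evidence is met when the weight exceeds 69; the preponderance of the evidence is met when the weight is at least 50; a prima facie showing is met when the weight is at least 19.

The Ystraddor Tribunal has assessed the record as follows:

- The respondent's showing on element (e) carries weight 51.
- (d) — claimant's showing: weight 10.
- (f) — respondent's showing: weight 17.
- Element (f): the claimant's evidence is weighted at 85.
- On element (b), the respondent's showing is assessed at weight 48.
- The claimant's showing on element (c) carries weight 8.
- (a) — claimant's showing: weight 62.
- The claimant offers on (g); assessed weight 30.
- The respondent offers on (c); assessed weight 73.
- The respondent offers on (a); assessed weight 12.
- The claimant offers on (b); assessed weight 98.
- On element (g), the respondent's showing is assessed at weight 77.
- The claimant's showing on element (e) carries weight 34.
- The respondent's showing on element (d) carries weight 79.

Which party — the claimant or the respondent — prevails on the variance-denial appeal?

Stage 1 (claimant, the preponderance of the evidence, weight is at least 50): (a) net 62−12=50 ≥ 50 — meets; (b) net 98−48=50 ≥ 50 — meets.
  Stage 1 is satisfied; the onus moves to the respondent.
Stage 2 (respondent, clear and convincing evidence, weight exceeds 69): (c) net 73−8=65 ≤ 69 — fails; (d) net 79−10=69 ≤ 69 — fails.
  Stage 2 not carried; the respondent fails its burden.
The analysis ends at Stage 2; the claimant prevails.

claimant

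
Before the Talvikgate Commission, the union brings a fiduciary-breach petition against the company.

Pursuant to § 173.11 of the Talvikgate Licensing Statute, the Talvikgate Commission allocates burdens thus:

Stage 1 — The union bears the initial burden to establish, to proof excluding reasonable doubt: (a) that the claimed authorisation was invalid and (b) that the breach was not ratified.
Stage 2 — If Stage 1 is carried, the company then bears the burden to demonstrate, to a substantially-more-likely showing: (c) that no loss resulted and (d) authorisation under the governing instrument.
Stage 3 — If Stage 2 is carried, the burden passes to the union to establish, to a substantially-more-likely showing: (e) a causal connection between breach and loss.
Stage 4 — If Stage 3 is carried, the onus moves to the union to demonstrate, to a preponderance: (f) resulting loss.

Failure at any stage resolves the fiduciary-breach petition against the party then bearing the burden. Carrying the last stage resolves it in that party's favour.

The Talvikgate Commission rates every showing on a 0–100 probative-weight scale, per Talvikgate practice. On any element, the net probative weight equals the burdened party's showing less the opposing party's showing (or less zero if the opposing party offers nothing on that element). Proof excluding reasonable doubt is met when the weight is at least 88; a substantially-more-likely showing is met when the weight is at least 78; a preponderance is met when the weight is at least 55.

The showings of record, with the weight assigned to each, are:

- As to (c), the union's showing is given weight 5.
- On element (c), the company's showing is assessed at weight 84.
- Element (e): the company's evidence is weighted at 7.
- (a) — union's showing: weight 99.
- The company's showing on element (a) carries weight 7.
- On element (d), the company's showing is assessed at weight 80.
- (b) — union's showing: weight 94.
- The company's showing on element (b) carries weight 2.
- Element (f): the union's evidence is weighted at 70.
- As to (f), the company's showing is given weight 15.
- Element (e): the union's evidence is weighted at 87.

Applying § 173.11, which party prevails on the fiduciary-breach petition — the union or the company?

Stage 1 — burden on union; standard: proof excluding reasonable doubt (weight is at least 88).
    (a): 99 − 7 = 92 ≥ 88 [met]
    (b): 94 − 2 = 92 ≥ 88 [met]
  All elements met. The burden passes to the company.
Stage 2 — burden on company; standard: a substantially-more-likely showing (weight is at least 78).
    (c): 84 − 5 = 79 ≥ 78 [met]
    (d): 80 ≥ 78 [met]
  The company carries Stage 2; the union now bears the burden.
Stage 3 — burden on union; standard: a substantially-more-likely showing (weight is at least 78).
    (e): 87 − 7 = 80 ≥ 78 [met]
  Stage 3 carried; the burden remains with the union.
Stage 4 — burden on union; standard: a preponderance (weight is at least 55).
    (f): 70 − 15 = 55 ≥ 55 [met]
  Stage 4 carried; the final stage is satisfied.
Every stage carried; the union prevails.

union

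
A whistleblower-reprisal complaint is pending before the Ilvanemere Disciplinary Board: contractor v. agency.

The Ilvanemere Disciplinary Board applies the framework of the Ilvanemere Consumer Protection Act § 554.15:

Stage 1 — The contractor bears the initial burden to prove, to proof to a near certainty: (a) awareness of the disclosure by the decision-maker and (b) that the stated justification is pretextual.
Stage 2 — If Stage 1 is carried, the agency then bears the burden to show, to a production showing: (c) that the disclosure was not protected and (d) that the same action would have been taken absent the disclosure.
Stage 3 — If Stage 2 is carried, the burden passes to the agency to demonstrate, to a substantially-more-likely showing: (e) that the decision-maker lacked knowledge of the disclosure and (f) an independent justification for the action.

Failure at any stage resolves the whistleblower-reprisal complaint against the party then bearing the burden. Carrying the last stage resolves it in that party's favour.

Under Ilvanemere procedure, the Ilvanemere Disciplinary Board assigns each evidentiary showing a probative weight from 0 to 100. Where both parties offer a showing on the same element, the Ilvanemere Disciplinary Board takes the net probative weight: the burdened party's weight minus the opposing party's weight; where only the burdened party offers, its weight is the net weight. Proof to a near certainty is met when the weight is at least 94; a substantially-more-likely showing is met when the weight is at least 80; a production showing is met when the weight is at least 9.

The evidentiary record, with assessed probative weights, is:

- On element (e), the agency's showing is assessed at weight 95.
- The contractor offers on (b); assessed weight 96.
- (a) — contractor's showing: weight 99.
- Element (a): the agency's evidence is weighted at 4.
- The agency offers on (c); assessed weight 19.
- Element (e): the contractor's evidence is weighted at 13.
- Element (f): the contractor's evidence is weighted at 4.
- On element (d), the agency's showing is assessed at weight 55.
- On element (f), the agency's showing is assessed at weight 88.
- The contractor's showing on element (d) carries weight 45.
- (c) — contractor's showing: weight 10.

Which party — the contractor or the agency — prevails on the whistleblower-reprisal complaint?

agency

At Stage 1 the contractor must meet proof to a near certainty (weight is at least 94): on (a) the weight is 99 less the opposing 4 gives net 95, ≥ 94, so (a) meets the standard; on (b) the weight is 96, which does reach 94, so (b) meets the standard.
  All elements met. The burden passes to the agency.
At Stage 2 the agency must meet a production showing (weight is at least 9): on (c) the weight is 19 less the opposing 10 gives net 9, which does reach 9, so (c) meets the standard; on (d) the weight is 55 less the opposing 45 gives net 10, ≥ 9, so (d) meets the standard.
  Stage 2 carried; the burden remains with the agency.
At Stage 3 the agency must meet a substantially-more-likely showing (weight is at least 80): on (e) the weight is 95 less the opposing 13 gives net 82, ≥ 80, so (e) meets the standard; on (f) the weight is 88 less the opposing 4 gives net 84, which does reach 80, so (f) meets the standard.
  Stage 3 carried; the final stage is satisfied.
With every stage satisfied, the agency prevails.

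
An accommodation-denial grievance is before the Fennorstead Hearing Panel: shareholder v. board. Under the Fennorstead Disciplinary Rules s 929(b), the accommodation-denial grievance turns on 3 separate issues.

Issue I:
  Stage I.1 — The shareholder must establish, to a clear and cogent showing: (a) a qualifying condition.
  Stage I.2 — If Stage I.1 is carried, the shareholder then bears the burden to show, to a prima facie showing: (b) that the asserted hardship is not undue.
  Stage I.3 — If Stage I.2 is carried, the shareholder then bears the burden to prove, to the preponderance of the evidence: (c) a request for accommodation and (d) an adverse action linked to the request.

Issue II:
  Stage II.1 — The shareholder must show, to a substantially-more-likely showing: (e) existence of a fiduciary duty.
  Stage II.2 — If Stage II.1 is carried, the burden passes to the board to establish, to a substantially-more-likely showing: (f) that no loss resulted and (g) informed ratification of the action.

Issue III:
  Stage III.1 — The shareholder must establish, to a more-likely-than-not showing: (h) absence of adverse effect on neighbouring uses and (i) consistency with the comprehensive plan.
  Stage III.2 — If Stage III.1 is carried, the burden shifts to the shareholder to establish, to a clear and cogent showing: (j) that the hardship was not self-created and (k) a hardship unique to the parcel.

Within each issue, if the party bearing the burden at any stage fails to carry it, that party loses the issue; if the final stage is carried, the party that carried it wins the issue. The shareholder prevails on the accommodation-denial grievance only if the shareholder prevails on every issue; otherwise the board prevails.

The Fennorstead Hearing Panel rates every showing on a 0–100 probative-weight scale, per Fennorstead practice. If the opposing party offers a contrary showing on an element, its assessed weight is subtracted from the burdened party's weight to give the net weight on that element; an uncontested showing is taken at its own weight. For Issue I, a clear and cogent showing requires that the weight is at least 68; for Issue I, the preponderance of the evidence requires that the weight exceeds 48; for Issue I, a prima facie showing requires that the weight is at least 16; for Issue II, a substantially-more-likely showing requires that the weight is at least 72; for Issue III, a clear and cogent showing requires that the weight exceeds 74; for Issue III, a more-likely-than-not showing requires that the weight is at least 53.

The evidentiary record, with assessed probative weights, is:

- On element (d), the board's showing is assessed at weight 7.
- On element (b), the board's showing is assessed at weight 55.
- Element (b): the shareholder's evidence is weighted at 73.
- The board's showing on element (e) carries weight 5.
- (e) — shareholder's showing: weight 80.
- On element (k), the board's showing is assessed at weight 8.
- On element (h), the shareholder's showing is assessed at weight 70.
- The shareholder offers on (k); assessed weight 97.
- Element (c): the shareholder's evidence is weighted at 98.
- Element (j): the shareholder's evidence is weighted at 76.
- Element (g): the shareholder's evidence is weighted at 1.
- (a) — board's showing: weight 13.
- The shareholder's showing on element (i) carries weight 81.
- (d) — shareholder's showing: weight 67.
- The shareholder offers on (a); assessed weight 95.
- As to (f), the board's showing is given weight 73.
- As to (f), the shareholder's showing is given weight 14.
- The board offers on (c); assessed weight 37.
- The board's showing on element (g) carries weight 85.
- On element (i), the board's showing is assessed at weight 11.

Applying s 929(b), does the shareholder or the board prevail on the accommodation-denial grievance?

— Issue I —
Stage I.1 — burden on shareholder; standard: a clear and cogent showing (weight is at least 68).
    (a): 95 − 13 = 82 ≥ 68 [met]
  Stage I.1 is satisfied; the shareholder continues to bear the burden.
Stage I.2 — burden on shareholder; standard: a prima facie showing (weight is at least 16).
    (b): 73 − 55 = 18 ≥ 16 [met]
  Stage I.2 is satisfied; the shareholder continues to bear the burden.
Stage I.3 — burden on shareholder; standard: the preponderance of the evidence (weight exceeds 48).
    (c): 98 − 37 = 61 > 48 [met]
    (d): 67 − 7 = 60 > 48 [met]
  All elements met at the final stage.
Every stage carried; the shareholder prevails on this issue.
— Issue II —
At Stage II.1 the shareholder must meet a substantially-more-likely showing (weight is at least 72): on (e) the weight is 80 less the opposing 5 gives net 75, ≥ 72, so (e) meets the standard.
  Stage II.1 carried; the burden shifts to the board.
At Stage II.2 the board must meet a substantially-more-likely showing (weight is at least 72): on (f) the weight is 73 less the opposing 14 gives net 59, < 72, so (f) does not meet the standard; on (g) the weight is 85 less the opposing 1 gives net 84, which does reach 72, so (g) meets the standard.
  Not every element is met, so the board fails to carry Stage II.2.
So the shareholder prevails on this issue.
— Issue III —
At Stage III.1 the shareholder must meet a more-likely-than-not showing (weight is at least 53): on (h) the weight is 70, ≥ 53, so (h) meets the standard; on (i) the weight is 81 less the opposing 11 gives net 70, which does reach 53, so (i) meets the standard.
  All elements met. The shareholder retains the burden for Stage III.2.
At Stage III.2 the shareholder must meet a clear and cogent showing (weight exceeds 74): on (j) the weight is 76, which does exceed 74, so (j) meets the standard; on (k) the weight is 97 less the opposing 8 gives net 89, which does exceed 74, so (k) meets the standard.
  All elements met at the final stage.
With every stage satisfied, the shareholder prevails on this issue.
Per-issue: Issue I → shareholder; Issue II → shareholder; Issue III → shareholder. The shareholder must prevail on every issue; overall, the shareholder prevails.

shareholder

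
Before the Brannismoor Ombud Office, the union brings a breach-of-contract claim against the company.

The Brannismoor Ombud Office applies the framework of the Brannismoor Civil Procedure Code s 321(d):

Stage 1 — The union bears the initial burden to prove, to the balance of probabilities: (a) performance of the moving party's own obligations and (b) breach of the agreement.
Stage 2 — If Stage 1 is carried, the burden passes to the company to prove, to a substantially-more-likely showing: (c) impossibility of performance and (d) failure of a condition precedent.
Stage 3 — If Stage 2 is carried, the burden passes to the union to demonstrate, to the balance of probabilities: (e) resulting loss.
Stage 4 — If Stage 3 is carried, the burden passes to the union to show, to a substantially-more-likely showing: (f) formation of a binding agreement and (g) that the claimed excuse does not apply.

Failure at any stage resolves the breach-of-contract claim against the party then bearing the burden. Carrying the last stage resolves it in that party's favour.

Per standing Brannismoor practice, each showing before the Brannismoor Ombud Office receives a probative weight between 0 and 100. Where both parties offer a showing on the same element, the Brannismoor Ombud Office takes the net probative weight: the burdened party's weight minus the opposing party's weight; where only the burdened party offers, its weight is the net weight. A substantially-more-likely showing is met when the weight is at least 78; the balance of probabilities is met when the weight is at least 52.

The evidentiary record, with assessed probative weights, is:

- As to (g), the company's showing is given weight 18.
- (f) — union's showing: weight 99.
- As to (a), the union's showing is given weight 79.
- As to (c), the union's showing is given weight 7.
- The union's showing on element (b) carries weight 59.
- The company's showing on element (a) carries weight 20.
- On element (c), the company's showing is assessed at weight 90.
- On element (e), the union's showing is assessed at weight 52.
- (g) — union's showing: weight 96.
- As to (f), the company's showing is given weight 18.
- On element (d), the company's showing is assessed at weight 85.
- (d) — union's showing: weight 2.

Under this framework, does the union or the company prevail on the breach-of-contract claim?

union

At Stage 1 the union must meet the balance of probabilities (weight is at least 52): on (a) the weight is 79 less the opposing 20 gives net 59, which does reach 52, so (a) meets the standard; on (b) the weight is 59, ≥ 52, so (b) meets the standard.
  Stage 1 is satisfied; the onus moves to the company.
At Stage 2 the company must meet a substantially-more-likely showing (weight is at least 78): on (c) the weight is 90 less the opposing 7 gives net 83, ≥ 78, so (c) meets the standard; on (d) the weight is 85 less the opposing 2 gives net 83, ≥ 78, so (d) meets the standard.
  Stage 2 carried; the burden shifts to the union.
At Stage 3 the union must meet the balance of probabilities (weight is at least 52): on (e) the weight is 52, which does reach 52, so (e) meets the standard.
  Stage 3 is satisfied; the union continues to bear the burden.
At Stage 4 the union must meet a substantially-more-likely showing (weight is at least 78): on (f) the weight is 99 less the opposing 18 gives net 81, ≥ 78, so (f) meets the standard; on (g) the weight is 96 less the opposing 18 gives net 78, ≥ 78, so (g) meets the standard.
  Stage 4 carried; the final stage is satisfied.
Every stage carried; the union prevails.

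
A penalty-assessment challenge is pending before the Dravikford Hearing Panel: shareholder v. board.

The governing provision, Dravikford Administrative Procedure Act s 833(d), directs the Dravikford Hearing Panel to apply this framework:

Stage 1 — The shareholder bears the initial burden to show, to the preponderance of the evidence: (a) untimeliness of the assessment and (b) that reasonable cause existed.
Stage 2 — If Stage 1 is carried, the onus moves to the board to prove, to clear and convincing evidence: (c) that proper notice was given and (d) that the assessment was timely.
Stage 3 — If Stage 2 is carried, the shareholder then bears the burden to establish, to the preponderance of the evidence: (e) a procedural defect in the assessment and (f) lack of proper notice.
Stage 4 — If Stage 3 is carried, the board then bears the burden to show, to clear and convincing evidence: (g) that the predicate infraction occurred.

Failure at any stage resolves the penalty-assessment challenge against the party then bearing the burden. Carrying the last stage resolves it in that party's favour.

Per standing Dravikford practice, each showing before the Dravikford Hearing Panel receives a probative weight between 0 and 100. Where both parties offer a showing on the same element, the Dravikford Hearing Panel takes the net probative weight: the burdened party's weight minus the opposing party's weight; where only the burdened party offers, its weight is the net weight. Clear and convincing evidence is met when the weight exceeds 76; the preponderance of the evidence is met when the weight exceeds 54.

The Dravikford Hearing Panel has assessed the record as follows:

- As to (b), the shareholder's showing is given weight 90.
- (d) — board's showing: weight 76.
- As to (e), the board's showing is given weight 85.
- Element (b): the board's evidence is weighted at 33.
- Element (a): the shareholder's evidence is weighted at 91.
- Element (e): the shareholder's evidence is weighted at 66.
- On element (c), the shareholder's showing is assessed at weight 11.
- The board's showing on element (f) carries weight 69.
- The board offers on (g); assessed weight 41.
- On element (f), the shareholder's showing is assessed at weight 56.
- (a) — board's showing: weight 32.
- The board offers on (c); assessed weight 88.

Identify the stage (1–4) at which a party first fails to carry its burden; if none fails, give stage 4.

stage 2

Stage 1 — burden on shareholder; standard: the preponderance of the evidence (weight exceeds 54).
    (a): 91 − 32 = 59 > 54 [met]
    (b): 90 − 33 = 57 > 54 [met]
  All elements met. The burden passes to the board.
Stage 2 — burden on board; standard: clear and convincing evidence (weight exceeds 76).
    (c): 88 − 11 = 77 > 76 [met]
    (d): 76 ≤ 76 [not met]
  Stage 2 not carried; the board fails its burden.
The analysis ends at Stage 2; the shareholder prevails.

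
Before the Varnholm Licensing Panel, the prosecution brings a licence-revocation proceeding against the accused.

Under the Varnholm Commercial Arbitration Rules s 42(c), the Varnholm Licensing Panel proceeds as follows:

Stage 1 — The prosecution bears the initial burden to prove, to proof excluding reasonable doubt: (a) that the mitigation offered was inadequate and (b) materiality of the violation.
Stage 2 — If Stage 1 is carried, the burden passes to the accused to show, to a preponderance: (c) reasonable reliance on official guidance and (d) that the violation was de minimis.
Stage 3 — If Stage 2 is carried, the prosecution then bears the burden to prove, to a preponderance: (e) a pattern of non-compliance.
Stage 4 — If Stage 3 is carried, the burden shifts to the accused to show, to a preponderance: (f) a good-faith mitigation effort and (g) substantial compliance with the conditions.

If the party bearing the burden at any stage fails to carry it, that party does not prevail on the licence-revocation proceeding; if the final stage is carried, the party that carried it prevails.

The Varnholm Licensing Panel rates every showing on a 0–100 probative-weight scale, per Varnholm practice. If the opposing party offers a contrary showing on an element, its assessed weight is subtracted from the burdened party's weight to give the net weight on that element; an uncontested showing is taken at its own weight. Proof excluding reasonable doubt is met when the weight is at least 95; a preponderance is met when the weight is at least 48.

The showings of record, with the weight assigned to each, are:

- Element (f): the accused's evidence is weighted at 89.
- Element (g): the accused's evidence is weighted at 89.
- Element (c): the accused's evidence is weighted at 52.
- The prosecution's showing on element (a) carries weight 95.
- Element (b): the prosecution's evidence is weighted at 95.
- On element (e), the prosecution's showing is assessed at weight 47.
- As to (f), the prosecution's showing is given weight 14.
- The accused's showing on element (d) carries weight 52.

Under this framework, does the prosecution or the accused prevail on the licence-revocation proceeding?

accused

At Stage 1 the prosecution must meet proof excluding reasonable doubt (weight is at least 95): on (a) the weight is 95, which does reach 95, so (a) meets the standard; on (b) the weight is 95, ≥ 95, so (b) meets the standard.
  Stage 1 carried; the burden shifts to the accused.
At Stage 2 the accused must meet a preponderance (weight is at least 48): on (c) the weight is 52, which does reach 48, so (c) meets the standard; on (d) the weight is 52, which does reach 48, so (d) meets the standard.
  All elements met. The burden passes to the prosecution.
At Stage 3 the prosecution must meet a preponderance (weight is at least 48): on (e) the weight is 47, which does not reach 48, so (e) does not meet the standard.
  Stage 3 not carried; the prosecution fails its burden.
So the accused prevails.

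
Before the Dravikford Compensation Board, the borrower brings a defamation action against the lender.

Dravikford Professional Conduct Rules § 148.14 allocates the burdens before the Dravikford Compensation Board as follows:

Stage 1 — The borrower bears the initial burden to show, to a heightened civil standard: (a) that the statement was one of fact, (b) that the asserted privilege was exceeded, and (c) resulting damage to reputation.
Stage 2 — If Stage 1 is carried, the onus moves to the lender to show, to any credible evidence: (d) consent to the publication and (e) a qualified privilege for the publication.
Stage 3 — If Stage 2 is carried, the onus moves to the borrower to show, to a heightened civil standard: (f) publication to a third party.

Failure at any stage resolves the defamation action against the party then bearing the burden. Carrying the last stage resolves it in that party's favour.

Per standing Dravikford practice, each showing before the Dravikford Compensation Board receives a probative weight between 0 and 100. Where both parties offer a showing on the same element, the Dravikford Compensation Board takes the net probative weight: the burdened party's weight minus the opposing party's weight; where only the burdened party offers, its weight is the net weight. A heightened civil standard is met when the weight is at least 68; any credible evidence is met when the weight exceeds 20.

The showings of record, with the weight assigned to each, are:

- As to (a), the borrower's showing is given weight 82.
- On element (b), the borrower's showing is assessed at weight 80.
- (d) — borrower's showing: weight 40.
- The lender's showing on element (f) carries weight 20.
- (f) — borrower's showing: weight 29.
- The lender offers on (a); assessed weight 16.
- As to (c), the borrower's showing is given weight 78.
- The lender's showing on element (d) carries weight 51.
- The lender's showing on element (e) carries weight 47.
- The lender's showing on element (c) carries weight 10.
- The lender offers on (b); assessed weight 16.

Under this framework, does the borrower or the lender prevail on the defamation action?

Stage 1 — burden on borrower; standard: a heightened civil standard (weight is at least 68).
    (a): 82 − 16 = 66 < 68 [not met]
    (b): 80 − 16 = 64 < 68 [not met]
    (c): 78 − 10 = 68 ≥ 68 [met]
  Not every element is met, so the borrower fails to carry Stage 1.
The analysis ends at Stage 1; the lender prevails.

lender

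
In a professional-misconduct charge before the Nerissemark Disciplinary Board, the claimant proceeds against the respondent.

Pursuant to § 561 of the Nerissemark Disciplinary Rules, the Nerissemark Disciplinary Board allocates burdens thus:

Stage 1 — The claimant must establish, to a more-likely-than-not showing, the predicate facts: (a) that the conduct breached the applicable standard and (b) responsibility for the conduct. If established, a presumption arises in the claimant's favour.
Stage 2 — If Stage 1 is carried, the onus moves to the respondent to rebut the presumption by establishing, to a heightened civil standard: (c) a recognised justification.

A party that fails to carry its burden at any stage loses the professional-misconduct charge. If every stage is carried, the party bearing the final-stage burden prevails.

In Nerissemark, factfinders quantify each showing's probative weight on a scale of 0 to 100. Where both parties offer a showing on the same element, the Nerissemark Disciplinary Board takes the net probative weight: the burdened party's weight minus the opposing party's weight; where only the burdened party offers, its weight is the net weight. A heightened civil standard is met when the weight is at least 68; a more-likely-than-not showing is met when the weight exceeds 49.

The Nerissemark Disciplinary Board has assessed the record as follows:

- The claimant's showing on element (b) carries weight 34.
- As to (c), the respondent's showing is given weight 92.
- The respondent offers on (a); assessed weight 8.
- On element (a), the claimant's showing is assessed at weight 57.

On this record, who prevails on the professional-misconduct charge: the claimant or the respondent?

respondent

Stage 1 — burden on claimant; standard: a more-likely-than-not showing (weight exceeds 49).
    (a): 57 − 8 = 49 ≤ 49 [not met]
    (b): 34 ≤ 49 [not met]
  Stage 1 not carried; the claimant fails its burden.
The analysis ends at Stage 1; the respondent prevails.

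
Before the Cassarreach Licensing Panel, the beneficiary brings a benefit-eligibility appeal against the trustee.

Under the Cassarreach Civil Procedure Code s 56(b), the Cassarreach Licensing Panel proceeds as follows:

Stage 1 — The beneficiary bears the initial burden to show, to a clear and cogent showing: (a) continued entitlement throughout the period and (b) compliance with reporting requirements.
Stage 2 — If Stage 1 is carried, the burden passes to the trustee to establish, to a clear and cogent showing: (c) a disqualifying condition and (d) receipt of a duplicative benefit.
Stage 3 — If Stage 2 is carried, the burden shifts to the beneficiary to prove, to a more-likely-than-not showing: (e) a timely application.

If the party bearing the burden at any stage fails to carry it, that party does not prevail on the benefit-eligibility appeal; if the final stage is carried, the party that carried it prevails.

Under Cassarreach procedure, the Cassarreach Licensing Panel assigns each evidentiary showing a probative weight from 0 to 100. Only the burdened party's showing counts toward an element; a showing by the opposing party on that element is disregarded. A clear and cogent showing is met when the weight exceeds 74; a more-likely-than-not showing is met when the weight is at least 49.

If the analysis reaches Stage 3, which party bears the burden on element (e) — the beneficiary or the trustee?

Stage 3's rule assigns the burden to the beneficiary (to a more-likely-than-not showing).

beneficiary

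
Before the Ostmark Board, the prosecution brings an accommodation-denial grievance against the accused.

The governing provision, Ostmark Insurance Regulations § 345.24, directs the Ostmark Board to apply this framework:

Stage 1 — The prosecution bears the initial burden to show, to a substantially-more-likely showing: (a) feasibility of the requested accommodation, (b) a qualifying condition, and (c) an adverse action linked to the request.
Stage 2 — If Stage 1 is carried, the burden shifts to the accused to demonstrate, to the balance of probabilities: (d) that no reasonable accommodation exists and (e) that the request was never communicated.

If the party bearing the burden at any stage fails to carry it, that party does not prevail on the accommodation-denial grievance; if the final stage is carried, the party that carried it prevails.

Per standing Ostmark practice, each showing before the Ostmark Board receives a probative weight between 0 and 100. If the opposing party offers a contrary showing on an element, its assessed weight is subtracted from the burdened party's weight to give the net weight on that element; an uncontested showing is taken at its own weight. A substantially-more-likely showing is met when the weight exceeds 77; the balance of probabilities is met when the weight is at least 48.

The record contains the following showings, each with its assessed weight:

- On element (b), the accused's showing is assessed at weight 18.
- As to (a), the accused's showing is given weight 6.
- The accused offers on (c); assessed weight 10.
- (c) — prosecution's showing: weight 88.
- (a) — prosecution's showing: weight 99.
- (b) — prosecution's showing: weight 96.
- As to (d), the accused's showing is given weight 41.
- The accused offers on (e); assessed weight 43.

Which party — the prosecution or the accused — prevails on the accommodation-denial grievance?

prosecution

Stage 1 (prosecution, a substantially-more-likely showing, weight exceeds 77): (a) net 99−6=93 > 77 — meets; (b) net 96−18=78 > 77 — meets; (c) net 88−10=78 > 77 — meets.
  Stage 1 carried; the burden shifts to the accused.
Stage 2 (accused, the balance of probabilities, weight is at least 48): (d) 41 < 48 — fails; (e) 43 < 48 — fails.
  The accused does not carry Stage 2.
The prosecution prevails.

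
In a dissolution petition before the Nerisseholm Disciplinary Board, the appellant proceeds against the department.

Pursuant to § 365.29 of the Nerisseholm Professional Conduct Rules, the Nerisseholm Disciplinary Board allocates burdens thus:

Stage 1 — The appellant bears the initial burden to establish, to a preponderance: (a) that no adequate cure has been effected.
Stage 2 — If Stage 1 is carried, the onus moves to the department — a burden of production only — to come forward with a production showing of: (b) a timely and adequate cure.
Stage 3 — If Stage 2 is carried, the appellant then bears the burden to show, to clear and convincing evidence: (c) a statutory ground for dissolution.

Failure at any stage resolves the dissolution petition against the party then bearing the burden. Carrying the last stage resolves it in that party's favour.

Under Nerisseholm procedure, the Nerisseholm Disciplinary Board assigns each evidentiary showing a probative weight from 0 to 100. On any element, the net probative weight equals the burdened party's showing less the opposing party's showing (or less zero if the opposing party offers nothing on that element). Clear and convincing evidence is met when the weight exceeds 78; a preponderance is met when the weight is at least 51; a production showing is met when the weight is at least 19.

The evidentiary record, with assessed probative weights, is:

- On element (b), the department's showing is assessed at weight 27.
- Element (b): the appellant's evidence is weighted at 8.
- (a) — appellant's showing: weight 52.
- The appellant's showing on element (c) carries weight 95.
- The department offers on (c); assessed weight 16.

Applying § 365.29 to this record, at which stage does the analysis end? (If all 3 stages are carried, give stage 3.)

stage 3

At Stage 1 the appellant must meet a preponderance (weight is at least 51): on (a) the weight is 52, which does reach 51, so (a) meets the standard.
  All elements met. The burden passes to the department.
At Stage 2 the department must meet a production showing (weight is at least 19): on (b) the weight is 27 less the opposing 8 gives net 19, which does reach 19, so (b) meets the standard.
  All elements met. The burden passes to the appellant.
At Stage 3 the appellant must meet clear and convincing evidence (weight exceeds 78): on (c) the weight is 95 less the opposing 16 gives net 79, > 78, so (c) meets the standard.
  The appellant carries the last stage.
Every stage carried; the appellant prevails.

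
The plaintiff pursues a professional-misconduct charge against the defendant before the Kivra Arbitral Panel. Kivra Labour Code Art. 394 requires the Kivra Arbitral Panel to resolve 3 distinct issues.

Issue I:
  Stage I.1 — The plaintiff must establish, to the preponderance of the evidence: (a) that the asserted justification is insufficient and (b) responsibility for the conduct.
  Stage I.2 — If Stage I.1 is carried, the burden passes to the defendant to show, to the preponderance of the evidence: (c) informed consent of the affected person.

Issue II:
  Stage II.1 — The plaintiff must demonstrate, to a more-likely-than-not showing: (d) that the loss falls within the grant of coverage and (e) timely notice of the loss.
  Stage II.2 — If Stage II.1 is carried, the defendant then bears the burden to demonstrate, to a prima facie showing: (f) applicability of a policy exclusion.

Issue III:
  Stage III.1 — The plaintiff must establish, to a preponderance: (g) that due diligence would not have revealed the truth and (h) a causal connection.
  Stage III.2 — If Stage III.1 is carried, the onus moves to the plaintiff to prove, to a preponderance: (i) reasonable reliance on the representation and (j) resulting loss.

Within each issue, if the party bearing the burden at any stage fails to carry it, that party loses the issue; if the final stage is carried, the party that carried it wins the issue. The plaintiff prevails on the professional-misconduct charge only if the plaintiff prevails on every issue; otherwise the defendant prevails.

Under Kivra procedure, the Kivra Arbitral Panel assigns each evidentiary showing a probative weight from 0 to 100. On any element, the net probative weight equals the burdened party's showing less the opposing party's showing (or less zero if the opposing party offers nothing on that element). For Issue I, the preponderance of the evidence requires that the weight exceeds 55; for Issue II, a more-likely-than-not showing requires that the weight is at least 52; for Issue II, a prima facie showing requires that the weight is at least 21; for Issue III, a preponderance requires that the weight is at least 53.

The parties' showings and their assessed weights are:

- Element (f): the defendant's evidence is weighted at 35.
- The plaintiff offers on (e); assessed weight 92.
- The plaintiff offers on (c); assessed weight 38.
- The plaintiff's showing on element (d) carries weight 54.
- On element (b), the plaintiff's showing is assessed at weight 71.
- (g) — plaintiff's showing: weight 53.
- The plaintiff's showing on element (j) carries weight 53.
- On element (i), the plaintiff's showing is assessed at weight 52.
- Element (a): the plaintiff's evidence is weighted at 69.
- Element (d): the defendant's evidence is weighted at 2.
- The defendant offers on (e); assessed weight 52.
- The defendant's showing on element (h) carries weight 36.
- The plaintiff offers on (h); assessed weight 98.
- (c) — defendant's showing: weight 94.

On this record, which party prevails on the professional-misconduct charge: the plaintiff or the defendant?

defendant

— Issue I —
At Stage I.1 the plaintiff must meet the preponderance of the evidence (weight exceeds 55): on (a) the weight is 69, which does exceed 55, so (a) meets the standard; on (b) the weight is 71, which does exceed 55, so (b) meets the standard.
  Stage I.1 is satisfied; the onus moves to the defendant.
At Stage I.2 the defendant must meet the preponderance of the evidence (weight exceeds 55): on (c) the weight is 94 less the opposing 38 gives net 56, which does exceed 55, so (c) meets the standard.
  Stage I.2 carried; the final stage is satisfied.
With every stage satisfied, the defendant prevails on this issue.
— Issue II —
Stage II.1 — burden on plaintiff; standard: a more-likely-than-not showing (weight is at least 52).
    (d): 54 − 2 = 52 ≥ 52 [met]
    (e): 92 − 52 = 40 < 52 [not met]
  The plaintiff does not carry Stage II.1.
The analysis ends at Stage II.1; the defendant prevails on this issue.
— Issue III —
Stage III.1 (plaintiff, a preponderance, weight is at least 53): (g) 53 ≥ 53 — meets; (h) net 98−36=62 ≥ 53 — meets.
  Stage III.1 carried; the burden remains with the plaintiff.
Stage III.2 (plaintiff, a preponderance, weight is at least 53): (i) 52 < 53 — fails; (j) 53 ≥ 53 — meets.
  Not every element is met, so the plaintiff fails to carry Stage III.2.
The defendant prevails on this issue.
Per-issue: Issue I → defendant; Issue II → defendant; Issue III → defendant. The plaintiff must prevail on every issue; overall, the defendant prevails.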